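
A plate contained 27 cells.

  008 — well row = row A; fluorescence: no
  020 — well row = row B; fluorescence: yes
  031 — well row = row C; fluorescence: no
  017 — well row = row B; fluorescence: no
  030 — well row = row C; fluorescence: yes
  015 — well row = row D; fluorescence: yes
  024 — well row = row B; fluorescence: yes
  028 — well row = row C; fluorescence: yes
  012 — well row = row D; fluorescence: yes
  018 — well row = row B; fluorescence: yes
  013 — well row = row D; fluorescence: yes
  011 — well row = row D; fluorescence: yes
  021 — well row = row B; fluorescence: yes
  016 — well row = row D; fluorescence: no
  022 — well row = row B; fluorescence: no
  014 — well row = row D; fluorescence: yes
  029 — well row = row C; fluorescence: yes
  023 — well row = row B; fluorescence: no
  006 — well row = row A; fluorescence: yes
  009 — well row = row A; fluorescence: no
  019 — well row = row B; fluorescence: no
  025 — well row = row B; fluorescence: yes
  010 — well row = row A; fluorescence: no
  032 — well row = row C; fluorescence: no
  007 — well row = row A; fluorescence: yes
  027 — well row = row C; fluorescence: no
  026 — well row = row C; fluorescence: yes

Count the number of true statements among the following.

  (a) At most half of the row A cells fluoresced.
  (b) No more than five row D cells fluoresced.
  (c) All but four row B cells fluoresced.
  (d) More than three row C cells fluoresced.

4

(a) row A: |A| = 5, |A ∩ B| = 2; needs |A ∩ B| ≤ |A ∖ B| — true.
(b) row D: |A| = 6, |A ∩ B| = 5; needs |A ∩ B| ≤ 5 — true.
(c) row B: |A| = 9, |A ∩ B| = 5; needs |A ∖ B| = 4 — true.
(d) row C: |A| = 7, |A ∩ B| = 4; needs |A ∩ B| > 3 — true.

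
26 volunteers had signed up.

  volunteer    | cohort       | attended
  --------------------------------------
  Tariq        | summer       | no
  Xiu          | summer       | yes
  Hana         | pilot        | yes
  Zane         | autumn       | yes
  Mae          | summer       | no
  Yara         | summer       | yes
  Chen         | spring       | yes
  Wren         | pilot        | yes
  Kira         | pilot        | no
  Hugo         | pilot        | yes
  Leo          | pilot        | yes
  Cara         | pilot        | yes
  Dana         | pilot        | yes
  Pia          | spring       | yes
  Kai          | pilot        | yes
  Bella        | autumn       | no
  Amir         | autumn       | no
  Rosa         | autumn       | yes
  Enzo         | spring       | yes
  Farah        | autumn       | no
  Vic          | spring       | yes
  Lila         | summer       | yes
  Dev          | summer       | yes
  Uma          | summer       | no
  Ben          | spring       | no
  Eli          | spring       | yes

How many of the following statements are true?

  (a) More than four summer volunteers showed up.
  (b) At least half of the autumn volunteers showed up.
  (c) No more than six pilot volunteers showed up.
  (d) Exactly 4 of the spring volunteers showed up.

(a) summer: |A| = 7, |A ∩ B| = 4; needs |A ∩ B| > 4 — false.
(b) autumn: |A| = 5, |A ∩ B| = 2; needs |A ∩ B| ≥ |A ∖ B| — false.
(c) pilot: |A| = 8, |A ∩ B| = 7; needs |A ∩ B| ≤ 6 — false.
(d) spring: |A| = 6, |A ∩ B| = 5; needs |A ∩ B| = 4 — false.

0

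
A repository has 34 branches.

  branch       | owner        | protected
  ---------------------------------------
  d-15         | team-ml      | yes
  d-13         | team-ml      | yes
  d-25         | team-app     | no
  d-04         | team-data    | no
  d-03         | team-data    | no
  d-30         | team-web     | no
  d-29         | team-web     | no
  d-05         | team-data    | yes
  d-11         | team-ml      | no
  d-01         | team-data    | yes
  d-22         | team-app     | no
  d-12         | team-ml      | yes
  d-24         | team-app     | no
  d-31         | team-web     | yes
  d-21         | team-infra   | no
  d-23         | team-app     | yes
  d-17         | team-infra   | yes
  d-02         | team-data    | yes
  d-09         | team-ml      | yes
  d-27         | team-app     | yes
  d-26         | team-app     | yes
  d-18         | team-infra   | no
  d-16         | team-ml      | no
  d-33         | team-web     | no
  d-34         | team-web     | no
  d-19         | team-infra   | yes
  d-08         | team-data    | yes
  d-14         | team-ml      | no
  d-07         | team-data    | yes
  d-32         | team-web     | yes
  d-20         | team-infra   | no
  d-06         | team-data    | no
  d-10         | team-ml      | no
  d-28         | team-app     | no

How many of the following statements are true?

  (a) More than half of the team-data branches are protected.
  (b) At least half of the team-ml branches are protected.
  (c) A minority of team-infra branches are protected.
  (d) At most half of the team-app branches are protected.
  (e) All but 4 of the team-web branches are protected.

(a) team-data: |A| = 8, |A ∩ B| = 5; needs |A ∩ B| > |A ∖ B| — true.
(b) team-ml: |A| = 8, |A ∩ B| = 4; needs |A ∩ B| ≥ |A ∖ B| — true.
(c) team-infra: |A| = 5, |A ∩ B| = 2; needs |A ∩ B| < |A ∖ B| — true.
(d) team-app: |A| = 7, |A ∩ B| = 3; needs |A ∩ B| ≤ |A ∖ B| — true.
(e) team-web: |A| = 6, |A ∩ B| = 2; needs |A ∖ B| = 4 — true.

5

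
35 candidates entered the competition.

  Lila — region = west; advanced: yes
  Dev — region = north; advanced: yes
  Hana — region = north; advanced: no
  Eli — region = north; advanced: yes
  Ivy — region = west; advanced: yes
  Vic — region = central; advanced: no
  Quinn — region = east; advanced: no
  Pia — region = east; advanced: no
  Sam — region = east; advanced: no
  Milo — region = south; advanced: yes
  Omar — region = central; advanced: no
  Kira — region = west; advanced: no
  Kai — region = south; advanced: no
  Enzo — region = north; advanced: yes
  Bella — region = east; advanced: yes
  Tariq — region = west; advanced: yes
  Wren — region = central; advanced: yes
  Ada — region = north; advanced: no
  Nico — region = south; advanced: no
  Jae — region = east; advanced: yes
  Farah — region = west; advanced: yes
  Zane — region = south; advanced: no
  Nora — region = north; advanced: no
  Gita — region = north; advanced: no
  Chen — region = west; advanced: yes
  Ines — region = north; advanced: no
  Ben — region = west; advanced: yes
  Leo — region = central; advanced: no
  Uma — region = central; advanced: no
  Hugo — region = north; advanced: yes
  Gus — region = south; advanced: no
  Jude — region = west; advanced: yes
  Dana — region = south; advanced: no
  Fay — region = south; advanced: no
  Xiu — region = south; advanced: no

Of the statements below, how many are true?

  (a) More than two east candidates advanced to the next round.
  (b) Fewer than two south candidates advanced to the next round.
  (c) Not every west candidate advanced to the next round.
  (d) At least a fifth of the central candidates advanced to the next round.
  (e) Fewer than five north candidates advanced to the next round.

4

(a) east: |A| = 5, |A ∩ B| = 2; needs |A ∩ B| > 2 — false.
(b) south: |A| = 8, |A ∩ B| = 1; needs |A ∩ B| < 2 — true.
(c) west: |A| = 8, |A ∩ B| = 7; needs A ⊄ B (|A ∖ B| ≥ 1) — true.
(d) central: |A| = 5, |A ∩ B| = 1; needs |A ∩ B| / |A| ≥ 1/5 — true.
(e) north: |A| = 9, |A ∩ B| = 4; needs |A ∩ B| < 5 — true.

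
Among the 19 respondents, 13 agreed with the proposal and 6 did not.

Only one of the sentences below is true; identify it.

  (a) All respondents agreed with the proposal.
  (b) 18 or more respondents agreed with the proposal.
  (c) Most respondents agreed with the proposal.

(c)

|A| = 19, |A ∩ B| = 13, |A ∖ B| = 6.
(a) requires A ⊆ B, i.e. every element of A is in B (|A ∖ B| = 0): false.
(b) requires |A ∩ B| ≥ 18: false.
(c) requires |A ∩ B| > |A ∖ B|: true.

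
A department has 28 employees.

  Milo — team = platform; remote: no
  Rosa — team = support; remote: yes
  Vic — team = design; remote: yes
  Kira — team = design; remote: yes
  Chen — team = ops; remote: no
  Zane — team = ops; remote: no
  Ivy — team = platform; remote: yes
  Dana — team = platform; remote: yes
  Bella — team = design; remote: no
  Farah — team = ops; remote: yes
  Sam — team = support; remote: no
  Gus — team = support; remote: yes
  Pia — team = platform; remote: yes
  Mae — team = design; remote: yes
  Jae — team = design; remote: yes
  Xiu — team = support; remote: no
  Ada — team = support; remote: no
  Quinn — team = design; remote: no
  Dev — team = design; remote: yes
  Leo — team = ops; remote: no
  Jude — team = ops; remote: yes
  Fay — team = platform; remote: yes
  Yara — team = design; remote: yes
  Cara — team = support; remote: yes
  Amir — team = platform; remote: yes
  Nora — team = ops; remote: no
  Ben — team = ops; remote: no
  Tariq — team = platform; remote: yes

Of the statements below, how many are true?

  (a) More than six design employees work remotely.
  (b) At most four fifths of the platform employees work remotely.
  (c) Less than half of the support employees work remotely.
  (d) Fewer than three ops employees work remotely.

(a) design: |A| = 8, |A ∩ B| = 6; needs |A ∩ B| > 6 — false.
(b) platform: |A| = 7, |A ∩ B| = 6; needs |A ∩ B| / |A| ≤ 4/5 — false.
(c) support: |A| = 6, |A ∩ B| = 3; needs |A ∩ B| < |A ∖ B| — false.
(d) ops: |A| = 7, |A ∩ B| = 2; needs |A ∩ B| < 3 — true.

1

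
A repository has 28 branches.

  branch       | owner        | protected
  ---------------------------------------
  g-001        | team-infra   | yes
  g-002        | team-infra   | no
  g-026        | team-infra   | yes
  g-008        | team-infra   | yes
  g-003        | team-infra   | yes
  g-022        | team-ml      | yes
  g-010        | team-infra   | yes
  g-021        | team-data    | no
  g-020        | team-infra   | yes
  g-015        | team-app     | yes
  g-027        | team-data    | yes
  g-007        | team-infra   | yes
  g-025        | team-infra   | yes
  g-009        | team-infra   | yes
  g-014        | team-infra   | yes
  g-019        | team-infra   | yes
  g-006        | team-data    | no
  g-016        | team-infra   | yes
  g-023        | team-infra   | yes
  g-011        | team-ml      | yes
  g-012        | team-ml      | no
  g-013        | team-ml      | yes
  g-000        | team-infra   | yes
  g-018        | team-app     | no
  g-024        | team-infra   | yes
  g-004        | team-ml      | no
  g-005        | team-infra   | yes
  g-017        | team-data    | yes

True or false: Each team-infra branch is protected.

'Each team-infra branch is protected' holds iff A ⊆ B, i.e. every element of A is in B (|A ∖ B| = 0).
|A| = 17, |A ∩ B| = 16, |A ∖ B| = 1.
So the statement is false.

False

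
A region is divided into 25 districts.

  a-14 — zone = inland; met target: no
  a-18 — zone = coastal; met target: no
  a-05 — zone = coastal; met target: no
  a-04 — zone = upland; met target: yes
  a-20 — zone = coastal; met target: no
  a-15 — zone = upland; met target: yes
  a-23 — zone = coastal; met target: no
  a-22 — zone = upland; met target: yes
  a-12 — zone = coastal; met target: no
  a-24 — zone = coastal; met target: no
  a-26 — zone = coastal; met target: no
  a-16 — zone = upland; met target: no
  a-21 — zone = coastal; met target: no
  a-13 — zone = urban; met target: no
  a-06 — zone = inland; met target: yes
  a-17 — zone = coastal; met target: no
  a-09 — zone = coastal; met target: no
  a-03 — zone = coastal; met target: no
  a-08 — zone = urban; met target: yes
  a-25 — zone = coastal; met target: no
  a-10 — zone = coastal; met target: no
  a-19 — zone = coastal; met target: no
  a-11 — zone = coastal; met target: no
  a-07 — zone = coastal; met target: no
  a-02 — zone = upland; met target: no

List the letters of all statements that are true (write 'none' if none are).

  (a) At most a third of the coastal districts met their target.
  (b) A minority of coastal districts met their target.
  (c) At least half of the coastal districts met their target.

(a), (b)

|A| = 16, |A ∩ B| = 0, |A ∖ B| = 16.
(a) |A ∩ B| / |A| ≤ 1/3: holds.
(b) |A ∩ B| < |A ∖ B|: holds.
(c) |A ∩ B| ≥ |A ∖ B|: fails.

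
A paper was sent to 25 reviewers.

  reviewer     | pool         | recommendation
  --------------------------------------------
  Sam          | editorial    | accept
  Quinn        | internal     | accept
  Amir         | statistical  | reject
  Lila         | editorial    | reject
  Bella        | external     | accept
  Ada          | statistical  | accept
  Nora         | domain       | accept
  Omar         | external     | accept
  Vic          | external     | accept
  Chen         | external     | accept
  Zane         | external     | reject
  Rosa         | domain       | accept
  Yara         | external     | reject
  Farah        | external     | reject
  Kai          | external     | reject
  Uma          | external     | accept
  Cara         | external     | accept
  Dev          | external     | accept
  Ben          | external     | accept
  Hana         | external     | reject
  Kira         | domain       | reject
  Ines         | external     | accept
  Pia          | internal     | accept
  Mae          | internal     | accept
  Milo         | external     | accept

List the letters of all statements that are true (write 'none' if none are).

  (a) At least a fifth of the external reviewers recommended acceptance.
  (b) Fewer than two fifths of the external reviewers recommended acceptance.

|A| = 15, |A ∩ B| = 10, |A ∖ B| = 5.
(a) |A ∩ B| / |A| ≥ 1/5: holds.
(b) |A ∩ B| / |A| < 2/5: fails.

(a)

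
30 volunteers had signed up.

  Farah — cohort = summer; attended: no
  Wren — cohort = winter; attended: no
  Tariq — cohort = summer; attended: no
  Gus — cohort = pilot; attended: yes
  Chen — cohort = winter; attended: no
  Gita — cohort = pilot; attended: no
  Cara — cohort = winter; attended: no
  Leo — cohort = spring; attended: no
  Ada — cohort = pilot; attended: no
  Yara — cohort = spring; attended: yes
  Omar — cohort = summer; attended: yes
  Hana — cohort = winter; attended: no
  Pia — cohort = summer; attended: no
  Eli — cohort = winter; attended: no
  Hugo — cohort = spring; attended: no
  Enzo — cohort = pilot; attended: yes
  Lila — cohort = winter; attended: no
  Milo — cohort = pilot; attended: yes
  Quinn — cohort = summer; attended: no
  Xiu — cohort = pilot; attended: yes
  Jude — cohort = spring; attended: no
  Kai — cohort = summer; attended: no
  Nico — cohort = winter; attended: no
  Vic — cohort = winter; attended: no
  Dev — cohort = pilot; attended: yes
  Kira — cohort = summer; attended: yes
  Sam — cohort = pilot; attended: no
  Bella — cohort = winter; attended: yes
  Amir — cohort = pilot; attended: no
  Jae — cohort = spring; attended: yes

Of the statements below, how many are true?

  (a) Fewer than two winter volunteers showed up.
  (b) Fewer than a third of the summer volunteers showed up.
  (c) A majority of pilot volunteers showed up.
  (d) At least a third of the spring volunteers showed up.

4

(a) winter: |A| = 9, |A ∩ B| = 1; needs |A ∩ B| < 2 — true.
(b) summer: |A| = 7, |A ∩ B| = 2; needs |A ∩ B| / |A| < 1/3 — true.
(c) pilot: |A| = 9, |A ∩ B| = 5; needs |A ∩ B| > |A ∖ B| — true.
(d) spring: |A| = 5, |A ∩ B| = 2; needs |A ∩ B| / |A| ≥ 1/3 — true.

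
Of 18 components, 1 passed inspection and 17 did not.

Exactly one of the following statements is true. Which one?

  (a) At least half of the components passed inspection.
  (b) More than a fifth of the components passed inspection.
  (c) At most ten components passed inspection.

|A| = 18, |A ∩ B| = 1, |A ∖ B| = 17.
(a) requires |A ∩ B| ≥ |A ∖ B|: false.
(b) requires |A ∩ B| / |A| > 1/5: false.
(c) requires |A ∩ B| ≤ 10: true.

(c)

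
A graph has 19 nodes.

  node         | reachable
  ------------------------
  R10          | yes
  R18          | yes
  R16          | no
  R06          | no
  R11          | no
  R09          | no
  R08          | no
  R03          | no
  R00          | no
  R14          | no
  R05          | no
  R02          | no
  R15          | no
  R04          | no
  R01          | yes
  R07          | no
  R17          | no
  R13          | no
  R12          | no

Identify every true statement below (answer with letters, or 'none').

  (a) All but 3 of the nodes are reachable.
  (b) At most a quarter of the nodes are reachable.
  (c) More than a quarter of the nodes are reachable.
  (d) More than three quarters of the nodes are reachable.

|A| = 19, |A ∩ B| = 3, |A ∖ B| = 16.
(a) |A ∖ B| = 3: fails.
(b) |A ∩ B| / |A| ≤ 1/4: holds.
(c) |A ∩ B| / |A| > 1/4: fails.
(d) |A ∩ B| / |A| > 3/4: fails.

(b)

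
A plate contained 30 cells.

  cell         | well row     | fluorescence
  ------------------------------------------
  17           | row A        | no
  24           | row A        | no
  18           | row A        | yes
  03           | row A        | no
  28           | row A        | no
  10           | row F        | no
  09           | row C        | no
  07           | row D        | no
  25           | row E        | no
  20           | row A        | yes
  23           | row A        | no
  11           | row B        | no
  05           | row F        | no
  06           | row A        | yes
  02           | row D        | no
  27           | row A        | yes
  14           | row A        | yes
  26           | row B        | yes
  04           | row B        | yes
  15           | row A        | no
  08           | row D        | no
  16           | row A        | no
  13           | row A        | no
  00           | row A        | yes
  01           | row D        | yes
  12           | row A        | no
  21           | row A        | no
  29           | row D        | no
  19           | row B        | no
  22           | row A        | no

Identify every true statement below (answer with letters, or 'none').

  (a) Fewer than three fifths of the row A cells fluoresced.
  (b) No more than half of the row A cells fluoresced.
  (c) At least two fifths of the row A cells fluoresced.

(a), (b)

|A| = 17, |A ∩ B| = 6, |A ∖ B| = 11.
(a) |A ∩ B| / |A| < 3/5: holds.
(b) |A ∩ B| ≤ |A ∖ B|: holds.
(c) |A ∩ B| / |A| ≥ 2/5: fails.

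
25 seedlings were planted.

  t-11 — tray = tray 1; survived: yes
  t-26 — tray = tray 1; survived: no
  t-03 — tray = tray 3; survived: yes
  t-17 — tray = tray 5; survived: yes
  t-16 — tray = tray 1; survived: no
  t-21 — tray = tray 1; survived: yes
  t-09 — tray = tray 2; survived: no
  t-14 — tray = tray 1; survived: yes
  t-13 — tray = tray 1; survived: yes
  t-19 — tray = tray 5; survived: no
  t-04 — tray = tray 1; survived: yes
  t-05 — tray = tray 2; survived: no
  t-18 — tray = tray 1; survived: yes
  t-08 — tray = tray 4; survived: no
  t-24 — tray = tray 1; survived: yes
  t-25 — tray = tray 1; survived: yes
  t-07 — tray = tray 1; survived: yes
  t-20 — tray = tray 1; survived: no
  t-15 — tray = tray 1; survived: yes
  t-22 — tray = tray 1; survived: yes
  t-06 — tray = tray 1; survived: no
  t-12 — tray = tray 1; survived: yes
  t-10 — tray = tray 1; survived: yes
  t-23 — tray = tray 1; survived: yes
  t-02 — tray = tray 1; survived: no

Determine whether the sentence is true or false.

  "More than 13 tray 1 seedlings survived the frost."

True

'More than 13 tray 1 seedlings survived the frost' holds iff |A ∩ B| > 13.
|A| = 19, |A ∩ B| = 14, |A ∖ B| = 5.
|A ∩ B| = 14, so the statement is true.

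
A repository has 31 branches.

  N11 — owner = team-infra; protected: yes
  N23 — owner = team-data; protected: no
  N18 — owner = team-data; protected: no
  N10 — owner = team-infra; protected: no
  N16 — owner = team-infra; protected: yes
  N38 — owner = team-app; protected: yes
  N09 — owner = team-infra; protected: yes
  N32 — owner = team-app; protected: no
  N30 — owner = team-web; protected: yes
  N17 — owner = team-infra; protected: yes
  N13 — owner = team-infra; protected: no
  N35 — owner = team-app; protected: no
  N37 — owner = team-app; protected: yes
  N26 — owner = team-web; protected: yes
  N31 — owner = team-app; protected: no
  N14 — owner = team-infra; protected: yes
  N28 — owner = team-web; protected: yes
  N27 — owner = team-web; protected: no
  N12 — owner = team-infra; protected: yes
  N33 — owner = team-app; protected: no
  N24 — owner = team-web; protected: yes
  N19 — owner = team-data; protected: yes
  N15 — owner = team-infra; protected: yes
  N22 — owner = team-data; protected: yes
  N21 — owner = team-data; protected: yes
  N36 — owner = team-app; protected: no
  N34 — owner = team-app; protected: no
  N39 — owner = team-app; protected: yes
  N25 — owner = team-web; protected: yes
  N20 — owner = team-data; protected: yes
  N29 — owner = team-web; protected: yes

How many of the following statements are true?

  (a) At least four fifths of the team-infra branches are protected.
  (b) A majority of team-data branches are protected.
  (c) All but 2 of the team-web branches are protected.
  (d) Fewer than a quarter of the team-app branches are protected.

1

(a) team-infra: |A| = 9, |A ∩ B| = 7; needs |A ∩ B| / |A| ≥ 4/5 — false.
(b) team-data: |A| = 6, |A ∩ B| = 4; needs |A ∩ B| > |A ∖ B| — true.
(c) team-web: |A| = 7, |A ∩ B| = 6; needs |A ∖ B| = 2 — false.
(d) team-app: |A| = 9, |A ∩ B| = 3; needs |A ∩ B| / |A| < 1/4 — false.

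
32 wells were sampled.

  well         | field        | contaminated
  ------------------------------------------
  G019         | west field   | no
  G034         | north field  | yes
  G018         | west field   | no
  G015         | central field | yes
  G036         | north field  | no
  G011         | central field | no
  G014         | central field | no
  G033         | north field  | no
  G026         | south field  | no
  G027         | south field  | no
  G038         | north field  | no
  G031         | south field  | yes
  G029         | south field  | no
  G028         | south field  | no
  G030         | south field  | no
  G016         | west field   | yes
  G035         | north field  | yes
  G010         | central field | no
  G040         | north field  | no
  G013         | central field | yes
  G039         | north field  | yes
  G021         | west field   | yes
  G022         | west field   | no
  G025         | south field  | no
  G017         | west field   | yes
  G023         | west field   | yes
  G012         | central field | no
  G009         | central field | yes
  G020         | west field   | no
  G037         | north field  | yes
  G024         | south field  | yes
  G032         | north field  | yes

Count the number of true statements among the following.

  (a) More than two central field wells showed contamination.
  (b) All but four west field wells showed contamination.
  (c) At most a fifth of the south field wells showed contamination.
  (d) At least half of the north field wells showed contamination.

3

(a) central field: |A| = 7, |A ∩ B| = 3; needs |A ∩ B| > 2 — true.
(b) west field: |A| = 8, |A ∩ B| = 4; needs |A ∖ B| = 4 — true.
(c) south field: |A| = 8, |A ∩ B| = 2; needs |A ∩ B| / |A| ≤ 1/5 — false.
(d) north field: |A| = 9, |A ∩ B| = 5; needs |A ∩ B| ≥ |A ∖ B| — true.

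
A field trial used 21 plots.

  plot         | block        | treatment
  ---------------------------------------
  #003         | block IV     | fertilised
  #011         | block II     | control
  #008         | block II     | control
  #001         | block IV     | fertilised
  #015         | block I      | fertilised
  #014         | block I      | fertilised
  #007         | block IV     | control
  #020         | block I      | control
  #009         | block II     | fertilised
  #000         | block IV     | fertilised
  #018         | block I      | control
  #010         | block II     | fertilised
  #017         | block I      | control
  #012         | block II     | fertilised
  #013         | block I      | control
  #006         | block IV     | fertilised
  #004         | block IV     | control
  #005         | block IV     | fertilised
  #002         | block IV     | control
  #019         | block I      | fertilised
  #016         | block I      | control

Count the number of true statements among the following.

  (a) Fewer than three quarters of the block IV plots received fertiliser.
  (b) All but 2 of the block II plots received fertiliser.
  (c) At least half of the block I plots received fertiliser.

(a) block IV: |A| = 8, |A ∩ B| = 5; needs |A ∩ B| / |A| < 3/4 — true.
(b) block II: |A| = 5, |A ∩ B| = 3; needs |A ∖ B| = 2 — true.
(c) block I: |A| = 8, |A ∩ B| = 3; needs |A ∩ B| ≥ |A ∖ B| — false.

2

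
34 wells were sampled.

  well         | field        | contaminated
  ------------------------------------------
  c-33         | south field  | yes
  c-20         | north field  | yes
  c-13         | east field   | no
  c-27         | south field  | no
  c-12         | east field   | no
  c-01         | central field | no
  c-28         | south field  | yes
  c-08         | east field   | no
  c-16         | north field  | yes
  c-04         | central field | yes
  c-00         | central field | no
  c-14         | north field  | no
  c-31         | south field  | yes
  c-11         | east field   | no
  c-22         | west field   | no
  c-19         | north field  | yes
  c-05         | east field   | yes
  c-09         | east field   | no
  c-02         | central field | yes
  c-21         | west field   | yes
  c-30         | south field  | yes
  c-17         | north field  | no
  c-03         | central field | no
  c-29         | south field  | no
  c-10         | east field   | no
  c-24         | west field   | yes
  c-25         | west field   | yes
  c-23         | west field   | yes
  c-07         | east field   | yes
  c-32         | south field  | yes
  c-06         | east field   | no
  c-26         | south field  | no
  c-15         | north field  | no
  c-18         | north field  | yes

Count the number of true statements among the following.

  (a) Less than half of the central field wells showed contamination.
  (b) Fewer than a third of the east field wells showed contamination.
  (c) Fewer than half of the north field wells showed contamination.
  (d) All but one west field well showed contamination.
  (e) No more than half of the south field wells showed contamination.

3

(a) central field: |A| = 5, |A ∩ B| = 2; needs |A ∩ B| < |A ∖ B| — true.
(b) east field: |A| = 9, |A ∩ B| = 2; needs |A ∩ B| / |A| < 1/3 — true.
(c) north field: |A| = 7, |A ∩ B| = 4; needs |A ∩ B| < |A ∖ B| — false.
(d) west field: |A| = 5, |A ∩ B| = 4; needs |A ∖ B| = 1 — true.
(e) south field: |A| = 8, |A ∩ B| = 5; needs |A ∩ B| ≤ |A ∖ B| — false.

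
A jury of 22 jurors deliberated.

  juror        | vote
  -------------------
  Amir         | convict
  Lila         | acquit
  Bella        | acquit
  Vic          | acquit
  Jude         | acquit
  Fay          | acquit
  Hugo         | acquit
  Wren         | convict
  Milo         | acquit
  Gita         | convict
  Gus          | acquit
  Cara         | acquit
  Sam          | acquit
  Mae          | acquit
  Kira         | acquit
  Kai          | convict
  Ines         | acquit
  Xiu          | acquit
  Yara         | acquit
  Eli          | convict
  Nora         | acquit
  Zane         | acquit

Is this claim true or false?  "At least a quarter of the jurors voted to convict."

False

Truth condition: |A ∩ B| / |A| ≥ 1/4.
|A| = 22, |A ∩ B| = 5, |A ∖ B| = 17.
|A ∩ B|/|A| = 5/22, so the statement is false.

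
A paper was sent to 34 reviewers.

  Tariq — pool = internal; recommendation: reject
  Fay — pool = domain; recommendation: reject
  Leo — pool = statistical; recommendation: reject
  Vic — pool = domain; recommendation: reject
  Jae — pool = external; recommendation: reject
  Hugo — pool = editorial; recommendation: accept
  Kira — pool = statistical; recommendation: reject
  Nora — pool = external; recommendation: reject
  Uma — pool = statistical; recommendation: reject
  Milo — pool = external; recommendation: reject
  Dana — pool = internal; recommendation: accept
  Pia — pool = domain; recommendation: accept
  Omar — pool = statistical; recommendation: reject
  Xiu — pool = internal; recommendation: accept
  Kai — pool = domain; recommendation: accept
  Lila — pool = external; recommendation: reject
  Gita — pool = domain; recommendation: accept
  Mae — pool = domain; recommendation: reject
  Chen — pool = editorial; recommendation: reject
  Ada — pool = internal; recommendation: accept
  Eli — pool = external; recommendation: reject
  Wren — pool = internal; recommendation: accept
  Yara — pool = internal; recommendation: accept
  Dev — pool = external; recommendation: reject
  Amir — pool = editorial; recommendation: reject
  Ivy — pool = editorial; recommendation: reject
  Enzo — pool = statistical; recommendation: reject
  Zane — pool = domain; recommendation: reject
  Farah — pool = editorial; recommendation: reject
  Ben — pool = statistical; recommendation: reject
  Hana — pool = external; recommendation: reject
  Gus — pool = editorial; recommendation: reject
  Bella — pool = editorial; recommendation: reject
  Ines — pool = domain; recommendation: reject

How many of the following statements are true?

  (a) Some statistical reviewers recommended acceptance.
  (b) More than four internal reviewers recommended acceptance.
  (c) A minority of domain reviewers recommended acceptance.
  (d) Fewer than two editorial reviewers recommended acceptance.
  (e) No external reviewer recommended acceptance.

4

(a) statistical: |A| = 6, |A ∩ B| = 0; needs A ∩ B ≠ ∅ (|A ∩ B| ≥ 1) — false.
(b) internal: |A| = 6, |A ∩ B| = 5; needs |A ∩ B| > 4 — true.
(c) domain: |A| = 8, |A ∩ B| = 3; needs |A ∩ B| < |A ∖ B| — true.
(d) editorial: |A| = 7, |A ∩ B| = 1; needs |A ∩ B| < 2 — true.
(e) external: |A| = 7, |A ∩ B| = 0; needs A ∩ B = ∅ (|A ∩ B| = 0) — true.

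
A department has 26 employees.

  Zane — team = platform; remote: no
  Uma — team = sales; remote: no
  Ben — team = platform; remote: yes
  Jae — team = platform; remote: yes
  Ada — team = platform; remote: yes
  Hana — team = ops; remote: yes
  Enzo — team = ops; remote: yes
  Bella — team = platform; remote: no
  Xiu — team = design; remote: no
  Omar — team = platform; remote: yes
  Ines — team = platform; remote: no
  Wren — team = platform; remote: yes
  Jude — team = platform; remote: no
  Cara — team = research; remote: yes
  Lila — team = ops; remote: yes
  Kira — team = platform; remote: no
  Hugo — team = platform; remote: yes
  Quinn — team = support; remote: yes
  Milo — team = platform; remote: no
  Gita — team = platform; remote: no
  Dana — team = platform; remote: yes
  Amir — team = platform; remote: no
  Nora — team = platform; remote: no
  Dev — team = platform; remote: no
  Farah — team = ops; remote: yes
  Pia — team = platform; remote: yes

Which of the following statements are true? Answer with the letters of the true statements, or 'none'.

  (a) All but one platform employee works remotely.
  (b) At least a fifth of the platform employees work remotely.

|A| = 18, |A ∩ B| = 8, |A ∖ B| = 10.
(a) |A ∖ B| = 1: fails.
(b) |A ∩ B| / |A| ≥ 1/5: holds.

(b)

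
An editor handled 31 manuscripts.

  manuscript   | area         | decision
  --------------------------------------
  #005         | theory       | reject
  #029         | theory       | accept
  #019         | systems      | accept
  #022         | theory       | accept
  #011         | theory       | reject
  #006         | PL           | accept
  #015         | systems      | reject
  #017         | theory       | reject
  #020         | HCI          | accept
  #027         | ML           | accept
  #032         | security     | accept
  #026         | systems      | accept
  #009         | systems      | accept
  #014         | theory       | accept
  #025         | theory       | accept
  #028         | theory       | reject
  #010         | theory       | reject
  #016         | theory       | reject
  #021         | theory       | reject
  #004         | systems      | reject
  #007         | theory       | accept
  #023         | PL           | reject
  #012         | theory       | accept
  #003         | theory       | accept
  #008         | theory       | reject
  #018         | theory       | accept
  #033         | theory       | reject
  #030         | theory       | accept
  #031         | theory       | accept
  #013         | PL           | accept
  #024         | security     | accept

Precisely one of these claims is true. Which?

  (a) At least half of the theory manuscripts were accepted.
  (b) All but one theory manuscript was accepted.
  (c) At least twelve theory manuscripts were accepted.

(a)

|A| = 19, |A ∩ B| = 10, |A ∖ B| = 9.
(a) requires |A ∩ B| ≥ |A ∖ B|: true.
(b) requires |A ∖ B| = 1: false.
(c) requires |A ∩ B| ≥ 12: false.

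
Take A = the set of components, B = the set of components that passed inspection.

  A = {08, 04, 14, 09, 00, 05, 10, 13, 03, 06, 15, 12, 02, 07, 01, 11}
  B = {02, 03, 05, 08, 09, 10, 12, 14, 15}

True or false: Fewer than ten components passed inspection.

True

'Fewer than ten components passed inspection' holds iff |A ∩ B| < 10.
|A| = 16, |A ∩ B| = 9, |A ∖ B| = 7.
|A ∩ B| = 9, so the statement is true.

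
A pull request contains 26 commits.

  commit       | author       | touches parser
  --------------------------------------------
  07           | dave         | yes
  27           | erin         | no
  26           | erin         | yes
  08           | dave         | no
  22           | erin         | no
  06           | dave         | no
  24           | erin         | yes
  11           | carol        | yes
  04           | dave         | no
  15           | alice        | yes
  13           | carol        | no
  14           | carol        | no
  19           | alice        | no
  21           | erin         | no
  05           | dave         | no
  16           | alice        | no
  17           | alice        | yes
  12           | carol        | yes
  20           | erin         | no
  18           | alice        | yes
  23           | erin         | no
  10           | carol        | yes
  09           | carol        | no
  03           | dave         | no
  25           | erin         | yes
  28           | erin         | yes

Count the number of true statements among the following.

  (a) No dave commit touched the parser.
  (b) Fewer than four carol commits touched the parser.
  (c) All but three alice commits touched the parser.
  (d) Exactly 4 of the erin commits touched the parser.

2

(a) dave: |A| = 6, |A ∩ B| = 1; needs A ∩ B = ∅ (|A ∩ B| = 0) — false.
(b) carol: |A| = 6, |A ∩ B| = 3; needs |A ∩ B| < 4 — true.
(c) alice: |A| = 5, |A ∩ B| = 3; needs |A ∖ B| = 3 — false.
(d) erin: |A| = 9, |A ∩ B| = 4; needs |A ∩ B| = 4 — true.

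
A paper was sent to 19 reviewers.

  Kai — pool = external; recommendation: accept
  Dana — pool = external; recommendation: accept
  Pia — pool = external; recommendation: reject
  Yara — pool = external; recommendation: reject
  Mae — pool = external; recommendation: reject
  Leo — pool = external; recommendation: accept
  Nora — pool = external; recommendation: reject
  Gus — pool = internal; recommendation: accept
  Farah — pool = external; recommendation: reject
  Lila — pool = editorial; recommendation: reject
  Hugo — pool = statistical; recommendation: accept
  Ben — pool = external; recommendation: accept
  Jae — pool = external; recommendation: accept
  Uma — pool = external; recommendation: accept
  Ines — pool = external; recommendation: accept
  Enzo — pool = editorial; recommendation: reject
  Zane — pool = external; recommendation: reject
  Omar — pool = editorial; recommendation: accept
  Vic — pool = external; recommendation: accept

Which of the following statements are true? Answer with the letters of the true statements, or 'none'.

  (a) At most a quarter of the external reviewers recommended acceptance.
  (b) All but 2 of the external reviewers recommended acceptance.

none

|A| = 14, |A ∩ B| = 8, |A ∖ B| = 6.
(a) |A ∩ B| / |A| ≤ 1/4: fails.
(b) |A ∖ B| = 2: fails.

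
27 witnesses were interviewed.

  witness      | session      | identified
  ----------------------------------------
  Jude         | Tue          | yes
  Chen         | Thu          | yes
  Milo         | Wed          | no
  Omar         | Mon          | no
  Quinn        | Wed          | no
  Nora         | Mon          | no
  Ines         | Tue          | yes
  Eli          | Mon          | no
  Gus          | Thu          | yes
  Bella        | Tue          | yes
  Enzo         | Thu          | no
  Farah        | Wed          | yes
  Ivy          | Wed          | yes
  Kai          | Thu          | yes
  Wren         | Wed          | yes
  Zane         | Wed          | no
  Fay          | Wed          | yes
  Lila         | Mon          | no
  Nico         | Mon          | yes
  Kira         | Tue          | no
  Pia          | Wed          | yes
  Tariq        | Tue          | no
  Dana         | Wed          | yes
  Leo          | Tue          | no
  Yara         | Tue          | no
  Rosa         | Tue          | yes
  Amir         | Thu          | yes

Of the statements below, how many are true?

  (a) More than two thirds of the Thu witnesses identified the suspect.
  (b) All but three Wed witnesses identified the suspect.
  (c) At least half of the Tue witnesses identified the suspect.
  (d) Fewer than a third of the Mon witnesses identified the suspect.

4

(a) Thu: |A| = 5, |A ∩ B| = 4; needs |A ∩ B| / |A| > 2/3 — true.
(b) Wed: |A| = 9, |A ∩ B| = 6; needs |A ∖ B| = 3 — true.
(c) Tue: |A| = 8, |A ∩ B| = 4; needs |A ∩ B| ≥ |A ∖ B| — true.
(d) Mon: |A| = 5, |A ∩ B| = 1; needs |A ∩ B| / |A| < 1/3 — true.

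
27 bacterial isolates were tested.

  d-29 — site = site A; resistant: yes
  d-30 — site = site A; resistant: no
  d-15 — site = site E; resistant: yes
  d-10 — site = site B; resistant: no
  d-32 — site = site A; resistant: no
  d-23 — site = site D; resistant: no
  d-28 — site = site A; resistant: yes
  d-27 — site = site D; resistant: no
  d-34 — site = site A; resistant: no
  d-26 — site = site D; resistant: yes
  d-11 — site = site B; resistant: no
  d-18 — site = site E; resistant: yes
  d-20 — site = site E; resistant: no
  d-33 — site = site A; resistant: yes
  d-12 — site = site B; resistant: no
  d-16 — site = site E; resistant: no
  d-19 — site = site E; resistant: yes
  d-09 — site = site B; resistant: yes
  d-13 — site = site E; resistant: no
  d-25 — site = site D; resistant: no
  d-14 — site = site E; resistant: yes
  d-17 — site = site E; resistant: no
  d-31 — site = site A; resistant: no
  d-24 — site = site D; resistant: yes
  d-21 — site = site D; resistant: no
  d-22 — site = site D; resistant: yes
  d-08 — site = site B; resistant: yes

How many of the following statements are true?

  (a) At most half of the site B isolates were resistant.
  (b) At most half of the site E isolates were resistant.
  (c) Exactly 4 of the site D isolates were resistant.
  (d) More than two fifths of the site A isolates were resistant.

(a) site B: |A| = 5, |A ∩ B| = 2; needs |A ∩ B| ≤ |A ∖ B| — true.
(b) site E: |A| = 8, |A ∩ B| = 4; needs |A ∩ B| ≤ |A ∖ B| — true.
(c) site D: |A| = 7, |A ∩ B| = 3; needs |A ∩ B| = 4 — false.
(d) site A: |A| = 7, |A ∩ B| = 3; needs |A ∩ B| / |A| > 2/5 — true.

3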